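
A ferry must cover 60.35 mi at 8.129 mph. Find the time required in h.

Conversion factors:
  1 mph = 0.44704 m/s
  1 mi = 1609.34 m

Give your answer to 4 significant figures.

60.35 mi × 1609.34 → 97123.7 m
8.129 mph × 0.44704 → 3.63399 m/s
t = d / v = 97123.7 m / 3.63399 m/s = 26726.5 s
26726.5 s ÷ (3600 s/h) = 7.42403 h

7.424 h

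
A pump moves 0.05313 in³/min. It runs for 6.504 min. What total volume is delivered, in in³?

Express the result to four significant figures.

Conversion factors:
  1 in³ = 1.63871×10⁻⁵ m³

0.05313 in³/min → 1.45108×10⁻⁸ m³/s
6.504 min → 390.24 s
V = Q × t = 1.45108×10⁻⁸ × 390.24 = 5.66269×10⁻⁶ m³
In in³: 5.66269×10⁻⁶ / 1.63871×10⁻⁵ = 0.345558 in³

0.3456 in³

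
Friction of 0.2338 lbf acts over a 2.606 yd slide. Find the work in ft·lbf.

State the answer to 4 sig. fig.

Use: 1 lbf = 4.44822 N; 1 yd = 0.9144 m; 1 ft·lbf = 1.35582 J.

0.2338 lbf × 4.44822 = 1.03999 N
2.606 yd × 0.9144 = 2.38293 m
W = F × d = 1.03999 N × 2.38293 m = 2.47822 J
2.47822 J ÷ (1.35582 J/ft·lbf) = 1.82784 ft·lbf

1.828 ft·lbf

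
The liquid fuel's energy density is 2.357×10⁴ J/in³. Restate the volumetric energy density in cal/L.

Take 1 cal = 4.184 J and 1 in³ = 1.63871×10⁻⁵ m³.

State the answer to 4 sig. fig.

3.438×10⁵ cal/L

2.357×10⁴ J/in³ ÷ 1.63871×10⁻⁵ m³/in³ = 1.43833×10⁹ J/m³
1.43833×10⁹ J/m³ ÷ 4.184 J/cal × 0.001 m³/L = 343769 cal/L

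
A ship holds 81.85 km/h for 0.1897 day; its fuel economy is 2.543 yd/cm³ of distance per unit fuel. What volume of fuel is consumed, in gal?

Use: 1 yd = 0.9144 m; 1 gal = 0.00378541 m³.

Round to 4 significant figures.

81.85 km/h → 22.7361 m/s
0.1897 day → 16390.1 s
d = v × t = 22.7361 × 16390.1 = 372647 m
2.543 yd/cm³ → 2.32532×10⁶ m/m³
V = d / (distance per unit fuel) = 372647 / 2.32532×10⁶ = 0.160256 m³
In gal: 0.160256 / 0.00378541 = 42.3352 gal

42.34 gal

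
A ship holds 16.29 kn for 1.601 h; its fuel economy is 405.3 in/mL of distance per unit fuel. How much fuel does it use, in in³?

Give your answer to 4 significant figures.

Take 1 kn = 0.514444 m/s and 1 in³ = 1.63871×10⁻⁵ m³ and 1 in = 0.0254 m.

286.3 in³

16.29 kn → 8.38029 m/s
1.601 h → 5763.6 s
d = v × t = 8.38029 × 5763.6 = 48300.6 m
405.3 in/mL → 1.02946×10⁷ m/m³
V = d / (distance per unit fuel) = 48300.6 / 1.02946×10⁷ = 0.00469184 m³
In in³: 0.00469184 / 1.63871×10⁻⁵ = 286.313 in³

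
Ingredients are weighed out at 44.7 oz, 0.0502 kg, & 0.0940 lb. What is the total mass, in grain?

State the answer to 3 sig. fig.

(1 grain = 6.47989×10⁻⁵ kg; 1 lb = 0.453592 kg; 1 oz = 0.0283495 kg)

2.10×10⁴ grain

44.7 oz × 0.0283495 = 1.26722 kg
0.0502 kg (already kg)
0.0940 lb × 0.453592 = 0.0426376 kg
Total: 1.26722 + 0.0502 + 0.0426376 = 1.36006 kg
In grain: 1.36006 / 6.47989×10⁻⁵ = 20988.9 grain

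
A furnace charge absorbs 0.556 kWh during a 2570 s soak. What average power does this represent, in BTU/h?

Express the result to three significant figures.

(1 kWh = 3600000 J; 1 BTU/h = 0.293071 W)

0.556 kWh × 3600000 → 2.0016×10⁶ J
P = E / t = 2.0016×10⁶ J / 2570 s = 778.833 W
778.833 W ÷ (0.293071 W/BTU/h) = 2657.49 BTU/h

2660 BTU/h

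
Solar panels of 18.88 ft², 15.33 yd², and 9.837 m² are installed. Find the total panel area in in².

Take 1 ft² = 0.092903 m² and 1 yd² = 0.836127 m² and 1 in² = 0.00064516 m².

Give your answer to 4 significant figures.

18.88 ft² × 0.092903 → 1.75401 m²
15.33 yd² × 0.836127 → 12.8178 m²
9.837 m² (already m²)
Combined: 1.75401 + 12.8178 + 9.837 = 24.4088 m²
In in²: 24.4088 / 0.00064516 = 37833.7 in²

3.783×10⁴ in²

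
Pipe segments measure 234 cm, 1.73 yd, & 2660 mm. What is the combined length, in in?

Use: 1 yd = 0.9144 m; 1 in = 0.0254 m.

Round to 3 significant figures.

259 in

234 cm × 0.01 = 2.34 m
1.73 yd × 0.9144 = 1.58191 m
2660 mm × 0.001 = 2.66 m
Combined: 2.34 + 1.58191 + 2.66 = 6.58191 m
In in: 6.58191 / 0.0254 = 259.13 in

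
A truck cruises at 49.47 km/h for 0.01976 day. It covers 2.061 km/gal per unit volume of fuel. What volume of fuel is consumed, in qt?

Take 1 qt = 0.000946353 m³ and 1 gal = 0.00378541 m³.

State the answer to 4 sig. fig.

49.47 km/h → 13.7417 m/s
0.01976 day → 1707.26 s
d = v × t = 13.7417 × 1707.26 = 23460.7 m
2.061 km/gal → 544459 m/m³
V = d / (distance per unit fuel) = 23460.7 / 544459 = 0.0430899 m³
In qt: 0.0430899 / 0.000946353 = 45.5326 qt

45.53 qt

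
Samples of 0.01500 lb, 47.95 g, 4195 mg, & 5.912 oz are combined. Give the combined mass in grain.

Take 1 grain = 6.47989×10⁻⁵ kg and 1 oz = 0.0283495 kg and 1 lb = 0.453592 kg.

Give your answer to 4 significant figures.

3496 grain

0.01500 lb × 0.453592 → 0.00680388 kg
47.95 g × 0.001 → 0.04795 kg
4195 mg × 10⁻⁶ → 0.004195 kg
5.912 oz × 0.0283495 → 0.167602 kg
Combined: 0.00680388 + 0.04795 + 0.004195 + 0.167602 = 0.226551 kg
In grain: 0.226551 / 6.47989×10⁻⁵ = 3496.22 grain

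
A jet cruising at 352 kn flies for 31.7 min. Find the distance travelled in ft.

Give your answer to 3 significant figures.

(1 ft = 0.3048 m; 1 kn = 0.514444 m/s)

1.13×10⁶ ft

352 kn × 0.514444 = 181.084 m/s
31.7 min × 60 = 1902 s
d = v × t = 181.084 m/s × 1902 s = 344422 m
344422 m ÷ (0.3048 m/ft) = 1.12999×10⁶ ft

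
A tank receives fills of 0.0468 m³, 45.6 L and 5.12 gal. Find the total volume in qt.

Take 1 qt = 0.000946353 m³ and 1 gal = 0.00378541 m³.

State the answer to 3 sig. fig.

118 qt

0.0468 m³ (already m³)
45.6 L × 0.001 = 0.0456 m³
5.12 gal × 0.00378541 = 0.0193813 m³
Combined: 0.0468 + 0.0456 + 0.0193813 = 0.111781 m³
In qt: 0.111781 / 0.000946353 = 118.118 qt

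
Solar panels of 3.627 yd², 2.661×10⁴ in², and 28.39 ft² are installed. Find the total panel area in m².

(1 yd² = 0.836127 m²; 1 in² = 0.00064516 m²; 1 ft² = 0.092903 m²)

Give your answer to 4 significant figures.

22.84 m²

3.627 yd² × 0.836127 = 3.03263 m²
2.661×10⁴ in² × 0.00064516 = 17.1677 m²
28.39 ft² × 0.092903 = 2.63752 m²
Total: 3.03263 + 17.1677 + 2.63752 = 22.8378 m²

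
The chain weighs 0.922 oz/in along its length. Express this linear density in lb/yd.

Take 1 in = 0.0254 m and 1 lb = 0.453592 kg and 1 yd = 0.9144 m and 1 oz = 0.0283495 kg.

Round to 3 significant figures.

2.07 lb/yd

0.922 oz/in × 0.0283495 kg/oz ÷ 0.0254 m/in = 1.02906 kg/m
1.02906 kg/m ÷ 0.453592 kg/lb × 0.9144 m/yd = 2.07449 lb/yd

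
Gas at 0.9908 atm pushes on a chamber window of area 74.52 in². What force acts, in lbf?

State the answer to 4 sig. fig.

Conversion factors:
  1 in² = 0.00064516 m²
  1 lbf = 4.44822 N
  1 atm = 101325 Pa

0.9908 atm × 101325 → 100393 Pa
74.52 in² × 0.00064516 → 0.0480773 m²
F = P × A = 100393 Pa × 0.0480773 m² = 4826.62 N
4826.62 N ÷ (4.44822 N/lbf) = 1085.07 lbf

1085 lbf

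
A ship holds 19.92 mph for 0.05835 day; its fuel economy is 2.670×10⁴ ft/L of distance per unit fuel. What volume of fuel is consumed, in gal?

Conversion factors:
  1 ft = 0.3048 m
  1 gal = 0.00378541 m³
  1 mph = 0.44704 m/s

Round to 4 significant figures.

19.92 mph → 8.90504 m/s
0.05835 day → 5041.44 s
d = v × t = 8.90504 × 5041.44 = 44894.2 m
2.670×10⁴ ft/L → 8.13816×10⁶ m/m³
V = d / (distance per unit fuel) = 44894.2 / 8.13816×10⁶ = 0.0055165 m³
In gal: 0.0055165 / 0.00378541 = 1.45731 gal

1.457 gal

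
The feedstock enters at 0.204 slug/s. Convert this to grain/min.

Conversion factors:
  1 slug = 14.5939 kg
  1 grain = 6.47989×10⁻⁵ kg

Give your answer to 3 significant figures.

2.76×10⁶ grain/min

0.204 slug/s × 14.5939 kg/slug = 2.97716 kg/s
2.97716 kg/s ÷ 6.47989×10⁻⁵ kg/grain × 60 s/min = 2.75668×10⁶ grain/min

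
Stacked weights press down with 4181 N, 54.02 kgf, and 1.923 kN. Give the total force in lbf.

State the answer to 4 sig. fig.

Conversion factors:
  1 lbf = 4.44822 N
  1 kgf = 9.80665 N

4181 N (already N)
54.02 kgf × 9.80665 = 529.755 N
1.923 kN × 1000 = 1923 N
Sum: 4181 + 529.755 + 1923 = 6633.76 N
In lbf: 6633.76 / 4.44822 = 1491.33 lbf

1491 lbf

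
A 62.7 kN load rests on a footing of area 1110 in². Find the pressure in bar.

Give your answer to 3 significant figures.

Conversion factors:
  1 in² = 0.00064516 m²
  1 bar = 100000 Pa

62.7 kN × 1000 → 62700 N
1110 in² × 0.00064516 → 0.716128 m²
P = F / A = 62700 N / 0.716128 m² = 87554.2 Pa
87554.2 Pa ÷ (100000 Pa/bar) = 0.875542 bar

0.876 bar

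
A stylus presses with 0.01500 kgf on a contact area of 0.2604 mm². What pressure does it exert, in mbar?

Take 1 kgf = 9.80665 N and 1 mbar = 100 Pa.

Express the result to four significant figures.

5649 mbar

0.01500 kgf × 9.80665 = 0.1471 N
0.2604 mm² × 10⁻⁶ = 2.604×10⁻⁷ m²
P = F / A = 0.1471 N / 2.604×10⁻⁷ m² = 564900 Pa
564900 Pa ÷ (100 Pa/mbar) = 5649 mbar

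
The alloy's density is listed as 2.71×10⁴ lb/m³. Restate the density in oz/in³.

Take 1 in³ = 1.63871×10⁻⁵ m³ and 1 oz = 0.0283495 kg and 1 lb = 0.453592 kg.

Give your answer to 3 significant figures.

7.11 oz/in³

2.71×10⁴ lb/m³ × 0.453592 kg/lb = 12292.3 kg/m³
12292.3 kg/m³ ÷ 0.0283495 kg/oz × 1.63871×10⁻⁵ m³/in³ = 7.10542 oz/in³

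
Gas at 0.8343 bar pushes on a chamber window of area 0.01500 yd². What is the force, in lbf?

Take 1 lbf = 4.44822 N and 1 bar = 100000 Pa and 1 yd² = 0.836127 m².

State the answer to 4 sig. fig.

0.8343 bar × 100000 → 83430 Pa
0.01500 yd² × 0.836127 → 0.0125419 m²
F = P × A = 83430 Pa × 0.0125419 m² = 1046.37 N
1046.37 N ÷ (4.44822 N/lbf) = 235.233 lbf

235.2 lbf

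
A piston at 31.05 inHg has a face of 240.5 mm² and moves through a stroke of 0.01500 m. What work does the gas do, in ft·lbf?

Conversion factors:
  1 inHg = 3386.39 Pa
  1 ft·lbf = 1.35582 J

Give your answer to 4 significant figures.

0.2798 ft·lbf

31.05 inHg → 105147 Pa
240.5 mm² → 2.405×10⁻⁴ m²
F = P × A = 105147 × 2.405×10⁻⁴ = 25.2879 N
W = F × d = 25.2879 × 0.015 = 0.379318 J
In ft·lbf: 0.379318 / 1.35582 = 0.27977 ft·lbf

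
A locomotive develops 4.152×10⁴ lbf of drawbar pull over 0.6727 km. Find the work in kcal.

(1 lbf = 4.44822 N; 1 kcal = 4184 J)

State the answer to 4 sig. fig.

4.152×10⁴ lbf × 4.44822 = 184690 N
0.6727 km × 1000 = 672.7 m
W = F × d = 184690 N × 672.7 m = 1.24241×10⁸ J
1.24241×10⁸ J ÷ (4184 J/kcal) = 29694.3 kcal

2.969×10⁴ kcal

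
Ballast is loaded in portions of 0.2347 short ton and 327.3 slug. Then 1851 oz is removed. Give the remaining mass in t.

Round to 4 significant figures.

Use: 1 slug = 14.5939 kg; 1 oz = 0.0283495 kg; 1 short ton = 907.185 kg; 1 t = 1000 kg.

0.2347 short ton × 907.185 = 212.916 kg
327.3 slug × 14.5939 = 4776.58 kg
1851 oz × 0.0283495 = 52.4749 kg
Result: 212.916 + 4776.58 − 52.4749 = 4937.02 kg
In t: 4937.02 / 1000 = 4.93702 t

4.937 t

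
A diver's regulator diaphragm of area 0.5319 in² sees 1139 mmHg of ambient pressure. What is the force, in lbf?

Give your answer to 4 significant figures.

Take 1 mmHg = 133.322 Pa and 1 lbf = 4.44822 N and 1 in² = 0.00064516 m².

11.71 lbf

1139 mmHg × 133.322 = 151854 Pa
0.5319 in² × 0.00064516 = 3.43161×10⁻⁴ m²
F = P × A = 151854 Pa × 3.43161×10⁻⁴ m² = 52.1104 N
52.1104 N ÷ (4.44822 N/lbf) = 11.7149 lbf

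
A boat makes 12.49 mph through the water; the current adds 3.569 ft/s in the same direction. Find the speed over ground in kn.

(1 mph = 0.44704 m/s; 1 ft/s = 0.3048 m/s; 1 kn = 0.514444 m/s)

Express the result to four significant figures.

12.49 mph × 0.44704 = 5.58353 m/s
3.569 ft/s × 0.3048 = 1.08783 m/s
Combined: 5.58353 + 1.08783 = 6.67136 m/s
In kn: 6.67136 / 0.514444 = 12.9681 kn

12.97 kn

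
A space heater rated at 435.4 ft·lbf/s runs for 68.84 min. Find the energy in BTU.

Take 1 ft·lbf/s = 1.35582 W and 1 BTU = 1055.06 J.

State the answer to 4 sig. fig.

2311 BTU

435.4 ft·lbf/s × 1.35582 → 590.324 W
68.84 min × 60 → 4130.4 s
E = P × t = 590.324 W × 4130.4 s = 2.43827×10⁶ J
2.43827×10⁶ J ÷ (1055.06 J/BTU) = 2311.02 BTU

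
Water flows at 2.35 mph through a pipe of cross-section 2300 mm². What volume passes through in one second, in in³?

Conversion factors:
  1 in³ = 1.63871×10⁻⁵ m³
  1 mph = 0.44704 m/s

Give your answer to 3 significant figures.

2.35 mph × 0.44704 = 1.05054 m/s
2300 mm² × 10⁻⁶ = 0.0023 m²
V = v × A × t = 1.05054 m/s × 0.0023 m² × 1 s = 0.00241624 m³
0.00241624 m³ ÷ (1.63871×10⁻⁵ m³/in³) = 147.448 in³

147 in³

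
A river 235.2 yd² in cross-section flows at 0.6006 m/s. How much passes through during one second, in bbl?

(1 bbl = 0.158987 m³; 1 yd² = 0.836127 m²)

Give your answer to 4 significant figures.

235.2 yd² × 0.836127 → 196.657 m²
V = v × A × t = 0.6006 m/s × 196.657 m² × 1 s = 118.112 m³
118.112 m³ ÷ (0.158987 m³/bbl) = 742.904 bbl

742.9 bbl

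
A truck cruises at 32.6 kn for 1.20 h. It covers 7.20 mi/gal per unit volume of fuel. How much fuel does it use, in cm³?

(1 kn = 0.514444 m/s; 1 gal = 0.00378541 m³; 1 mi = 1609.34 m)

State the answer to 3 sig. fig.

2.37×10⁴ cm³

32.6 kn → 16.7709 m/s
1.20 h → 4320 s
d = v × t = 16.7709 × 4320 = 72450.3 m
7.20 mi/gal → 3.06103×10⁶ m/m³
V = d / (distance per unit fuel) = 72450.3 / 3.06103×10⁶ = 0.0236686 m³
In cm³: 0.0236686 / 10⁻⁶ = 23668.6 cm³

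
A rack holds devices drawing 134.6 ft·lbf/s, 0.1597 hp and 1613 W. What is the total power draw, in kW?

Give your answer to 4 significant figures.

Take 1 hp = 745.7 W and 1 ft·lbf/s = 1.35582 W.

1.915 kW

134.6 ft·lbf/s × 1.35582 = 182.493 W
0.1597 hp × 745.7 = 119.088 W
1613 W (already W)
Combined: 182.493 + 119.088 + 1613 = 1914.58 W
In kW: 1914.58 / 1000 = 1.91458 kW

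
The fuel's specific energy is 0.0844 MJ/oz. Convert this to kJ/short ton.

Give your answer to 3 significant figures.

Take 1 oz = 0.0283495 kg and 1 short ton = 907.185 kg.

0.0844 MJ/oz × 1000000 J/MJ ÷ 0.0283495 kg/oz = 2.97712×10⁶ J/kg
2.97712×10⁶ J/kg ÷ 1000 J/kJ × 907.185 kg/short ton = 2.7008×10⁶ kJ/short ton

2.70×10⁶ kJ/short ton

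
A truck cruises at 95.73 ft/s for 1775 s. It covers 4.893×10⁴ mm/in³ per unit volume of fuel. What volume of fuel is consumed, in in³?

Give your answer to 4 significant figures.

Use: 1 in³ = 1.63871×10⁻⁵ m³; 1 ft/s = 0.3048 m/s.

1058 in³

95.73 ft/s → 29.1785 m/s
d = v × t = 29.1785 × 1775 = 51791.8 m
4.893×10⁴ mm/in³ → 2.98589×10⁶ m/m³
V = d / (distance per unit fuel) = 51791.8 / 2.98589×10⁶ = 0.0173455 m³
In in³: 0.0173455 / 1.63871×10⁻⁵ = 1058.49 in³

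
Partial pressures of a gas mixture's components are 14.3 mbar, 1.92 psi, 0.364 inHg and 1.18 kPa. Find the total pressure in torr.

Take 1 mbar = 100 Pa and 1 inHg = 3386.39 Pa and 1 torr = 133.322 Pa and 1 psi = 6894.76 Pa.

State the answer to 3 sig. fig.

14.3 mbar × 100 → 1430 Pa
1.92 psi × 6894.76 → 13237.9 Pa
0.364 inHg × 3386.39 → 1232.65 Pa
1.18 kPa × 1000 → 1180 Pa
Total: 1430 + 13237.9 + 1232.65 + 1180 = 17080.6 Pa
In torr: 17080.6 / 133.322 = 128.115 torr

128 torr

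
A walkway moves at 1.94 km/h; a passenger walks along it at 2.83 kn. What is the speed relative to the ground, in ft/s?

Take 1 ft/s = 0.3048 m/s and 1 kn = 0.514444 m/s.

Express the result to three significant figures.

6.54 ft/s

1.94 km/h × (1/3.6) = 0.538889 m/s
2.83 kn × 0.514444 = 1.45588 m/s
Sum: 0.538889 + 1.45588 = 1.99477 m/s
In ft/s: 1.99477 / 0.3048 = 6.54452 ft/s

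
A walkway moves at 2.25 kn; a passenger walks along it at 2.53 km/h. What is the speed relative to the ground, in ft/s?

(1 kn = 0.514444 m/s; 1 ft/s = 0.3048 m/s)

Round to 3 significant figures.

6.10 ft/s

2.25 kn × 0.514444 = 1.1575 m/s
2.53 km/h × (1/3.6) = 0.702778 m/s
Combined: 1.1575 + 0.702778 = 1.86028 m/s
In ft/s: 1.86028 / 0.3048 = 6.10328 ft/s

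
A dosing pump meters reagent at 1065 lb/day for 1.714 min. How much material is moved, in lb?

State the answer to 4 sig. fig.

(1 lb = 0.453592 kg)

1065 lb/day → 0.00559115 kg/s
1.714 min → 102.84 s
m = ṁ × t = 0.00559115 × 102.84 = 0.574994 kg
In lb: 0.574994 / 0.453592 = 1.26765 lb

1.268 lb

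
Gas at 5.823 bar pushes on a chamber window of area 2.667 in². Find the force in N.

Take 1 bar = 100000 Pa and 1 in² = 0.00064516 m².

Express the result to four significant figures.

1002 N

5.823 bar × 100000 → 582300 Pa
2.667 in² × 0.00064516 → 0.00172064 m²
F = P × A = 582300 Pa × 0.00172064 m² = 1001.93 N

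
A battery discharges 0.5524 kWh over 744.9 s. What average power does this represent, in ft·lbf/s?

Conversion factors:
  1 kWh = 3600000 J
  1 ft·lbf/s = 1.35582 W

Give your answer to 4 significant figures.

1969 ft·lbf/s

0.5524 kWh × 3600000 = 1.98864×10⁶ J
P = E / t = 1.98864×10⁶ J / 744.9 s = 2669.67 W
2669.67 W ÷ (1.35582 W/ft·lbf/s) = 1969.04 ft·lbf/s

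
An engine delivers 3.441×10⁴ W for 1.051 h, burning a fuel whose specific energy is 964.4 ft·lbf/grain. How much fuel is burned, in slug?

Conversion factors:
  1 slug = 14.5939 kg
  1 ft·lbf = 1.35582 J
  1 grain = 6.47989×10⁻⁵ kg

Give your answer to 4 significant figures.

1.051 h → 3783.6 s
E = P × t = 34410 × 3783.6 = 1.30194×10⁸ J
964.4 ft·lbf/grain → 2.01786×10⁷ J/kg
m = E / e_s = 1.30194×10⁸ / 2.01786×10⁷ = 6.45208 kg
In slug: 6.45208 / 14.5939 = 0.442108 slug

0.4421 slug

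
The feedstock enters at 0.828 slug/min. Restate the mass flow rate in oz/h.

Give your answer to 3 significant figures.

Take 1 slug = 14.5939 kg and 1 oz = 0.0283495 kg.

2.56×10⁴ oz/h

0.828 slug/min × 14.5939 kg/slug ÷ 60 s/min = 0.201396 kg/s
0.201396 kg/s ÷ 0.0283495 kg/oz × 3600 s/h = 25574.5 oz/h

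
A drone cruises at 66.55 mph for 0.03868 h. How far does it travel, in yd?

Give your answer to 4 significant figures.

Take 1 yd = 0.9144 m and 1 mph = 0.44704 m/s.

66.55 mph × 0.44704 = 29.7505 m/s
0.03868 h × 3600 = 139.248 s
d = v × t = 29.7505 m/s × 139.248 s = 4142.7 m
4142.7 m ÷ (0.9144 m/yd) = 4530.51 yd

4531 yd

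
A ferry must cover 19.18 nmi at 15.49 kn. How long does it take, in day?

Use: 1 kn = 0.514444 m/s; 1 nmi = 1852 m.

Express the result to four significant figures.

19.18 nmi × 1852 → 35521.4 m
15.49 kn × 0.514444 → 7.96874 m/s
t = d / v = 35521.4 m / 7.96874 m/s = 4457.59 s
4457.59 s ÷ (86400 s/day) = 0.0515925 day

0.05159 day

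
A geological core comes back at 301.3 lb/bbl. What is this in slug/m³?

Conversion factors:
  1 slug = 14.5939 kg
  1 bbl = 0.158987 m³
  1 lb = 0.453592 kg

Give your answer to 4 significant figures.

58.90 slug/m³

301.3 lb/bbl × 0.453592 kg/lb ÷ 0.158987 m³/bbl = 859.613 kg/m³
859.613 kg/m³ ÷ 14.5939 kg/slug = 58.9022 slug/m³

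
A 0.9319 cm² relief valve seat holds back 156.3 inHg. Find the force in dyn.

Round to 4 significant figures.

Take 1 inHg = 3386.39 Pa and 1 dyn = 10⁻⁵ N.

4.932×10⁶ dyn

156.3 inHg × 3386.39 = 529293 Pa
0.9319 cm² × 0.0001 = 9.319×10⁻⁵ m²
F = P × A = 529293 Pa × 9.319×10⁻⁵ m² = 49.3248 N
49.3248 N ÷ (10⁻⁵ N/dyn) = 4.93248×10⁶ dyn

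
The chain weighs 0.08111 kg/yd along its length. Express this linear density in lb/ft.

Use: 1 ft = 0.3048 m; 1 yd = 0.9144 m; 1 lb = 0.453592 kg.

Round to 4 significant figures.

0.08111 kg/yd ÷ 0.9144 m/yd = 0.088703 kg/m
0.088703 kg/m ÷ 0.453592 kg/lb × 0.3048 m/ft = 0.0596057 lb/ft

0.05961 lb/ft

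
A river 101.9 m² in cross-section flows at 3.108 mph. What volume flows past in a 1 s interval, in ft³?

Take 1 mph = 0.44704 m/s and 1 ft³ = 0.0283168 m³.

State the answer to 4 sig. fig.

5000 ft³

3.108 mph × 0.44704 → 1.3894 m/s
V = v × A × t = 1.3894 m/s × 101.9 m² × 1 s = 141.58 m³
141.58 m³ ÷ (0.0283168 m³/ft³) = 4999.86 ft³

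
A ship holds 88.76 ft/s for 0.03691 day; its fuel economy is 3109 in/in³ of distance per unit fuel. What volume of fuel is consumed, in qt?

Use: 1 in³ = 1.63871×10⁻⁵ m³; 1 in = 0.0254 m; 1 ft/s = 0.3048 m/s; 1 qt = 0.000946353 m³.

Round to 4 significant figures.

18.92 qt

88.76 ft/s → 27.054 m/s
0.03691 day → 3189.02 s
d = v × t = 27.054 × 3189.02 = 86275.7 m
3109 in/in³ → 4.81895×10⁶ m/m³
V = d / (distance per unit fuel) = 86275.7 / 4.81895×10⁶ = 0.0179034 m³
In qt: 0.0179034 / 0.000946353 = 18.9183 qt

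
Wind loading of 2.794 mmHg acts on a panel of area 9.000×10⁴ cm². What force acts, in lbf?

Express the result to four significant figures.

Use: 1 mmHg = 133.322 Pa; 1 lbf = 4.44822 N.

2.794 mmHg × 133.322 = 372.502 Pa
9.000×10⁴ cm² × 0.0001 = 9 m²
F = P × A = 372.502 Pa × 9 m² = 3352.52 N
3352.52 N ÷ (4.44822 N/lbf) = 753.677 lbf

753.7 lbf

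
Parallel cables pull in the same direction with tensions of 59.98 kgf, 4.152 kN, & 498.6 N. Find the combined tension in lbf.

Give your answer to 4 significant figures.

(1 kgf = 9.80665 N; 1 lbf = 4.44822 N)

1178 lbf

59.98 kgf × 9.80665 = 588.203 N
4.152 kN × 1000 = 4152 N
498.6 N (already N)
Total: 588.203 + 4152 + 498.6 = 5238.8 N
In lbf: 5238.8 / 4.44822 = 1177.73 lbf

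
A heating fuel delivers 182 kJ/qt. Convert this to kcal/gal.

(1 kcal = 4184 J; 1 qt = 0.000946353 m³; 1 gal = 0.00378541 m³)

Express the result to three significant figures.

174 kcal/gal

182 kJ/qt × 1000 J/kJ ÷ 0.000946353 m³/qt = 1.92317×10⁸ J/m³
1.92317×10⁸ J/m³ ÷ 4184 J/kcal × 0.00378541 m³/gal = 173.996 kcal/gal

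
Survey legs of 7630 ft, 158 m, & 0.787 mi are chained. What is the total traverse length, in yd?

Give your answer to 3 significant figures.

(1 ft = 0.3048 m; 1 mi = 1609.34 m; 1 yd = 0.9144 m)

7630 ft × 0.3048 = 2325.62 m
158 m (already m)
0.787 mi × 1609.34 = 1266.55 m
Sum: 2325.62 + 158 + 1266.55 = 3750.17 m
In yd: 3750.17 / 0.9144 = 4101.24 yd

4100 yd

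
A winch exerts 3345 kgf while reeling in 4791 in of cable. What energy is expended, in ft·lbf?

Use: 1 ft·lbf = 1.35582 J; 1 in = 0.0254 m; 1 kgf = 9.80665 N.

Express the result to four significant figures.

2.944×10⁶ ft·lbf

3345 kgf × 9.80665 = 32803.2 N
4791 in × 0.0254 = 121.691 m
W = F × d = 32803.2 N × 121.691 m = 3.99185×10⁶ J
3.99185×10⁶ J ÷ (1.35582 J/ft·lbf) = 2.94423×10⁶ ft·lbf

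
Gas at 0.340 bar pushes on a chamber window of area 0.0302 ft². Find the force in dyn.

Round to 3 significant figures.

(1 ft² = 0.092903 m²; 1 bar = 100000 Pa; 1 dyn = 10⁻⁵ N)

9.54×10⁶ dyn

0.340 bar × 100000 = 34000 Pa
0.0302 ft² × 0.092903 = 0.00280567 m²
F = P × A = 34000 Pa × 0.00280567 m² = 95.3928 N
95.3928 N ÷ (10⁻⁵ N/dyn) = 9.53928×10⁶ dyn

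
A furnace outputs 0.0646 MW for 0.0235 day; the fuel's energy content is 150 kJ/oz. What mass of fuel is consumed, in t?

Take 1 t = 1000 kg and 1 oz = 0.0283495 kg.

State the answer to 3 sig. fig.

0.0248 t

0.0646 MW → 64600 W
0.0235 day → 2030.4 s
E = P × t = 64600 × 2030.4 = 1.31164×10⁸ J
150 kJ/oz → 5.2911×10⁶ J/kg
m = E / e_s = 1.31164×10⁸ / 5.2911×10⁶ = 24.7896 kg
In t: 24.7896 / 1000 = 0.0247896 t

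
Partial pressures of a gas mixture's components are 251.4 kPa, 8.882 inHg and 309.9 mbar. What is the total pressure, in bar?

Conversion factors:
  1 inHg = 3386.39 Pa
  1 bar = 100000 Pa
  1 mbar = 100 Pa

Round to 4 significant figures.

3.125 bar

251.4 kPa × 1000 = 251400 Pa
8.882 inHg × 3386.39 = 30077.9 Pa
309.9 mbar × 100 = 30990 Pa
Total: 251400 + 30077.9 + 30990 = 312468 Pa
In bar: 312468 / 100000 = 3.12468 bar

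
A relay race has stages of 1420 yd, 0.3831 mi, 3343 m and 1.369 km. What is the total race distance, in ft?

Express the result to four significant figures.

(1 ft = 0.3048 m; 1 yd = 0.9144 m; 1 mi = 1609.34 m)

1420 yd × 0.9144 → 1298.45 m
0.3831 mi × 1609.34 → 616.538 m
3343 m (already m)
1.369 km × 1000 → 1369 m
Total: 1298.45 + 616.538 + 3343 + 1369 = 6626.99 m
In ft: 6626.99 / 0.3048 = 21742.1 ft

2.174×10⁴ ft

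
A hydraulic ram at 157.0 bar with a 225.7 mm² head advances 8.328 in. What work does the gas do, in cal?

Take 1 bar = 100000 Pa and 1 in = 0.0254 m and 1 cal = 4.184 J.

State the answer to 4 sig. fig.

179.1 cal

157.0 bar → 1.57×10⁷ Pa
225.7 mm² → 2.257×10⁻⁴ m²
F = P × A = 1.57×10⁷ × 2.257×10⁻⁴ = 3543.49 N
8.328 in → 0.211531 m
W = F × d = 3543.49 × 0.211531 = 749.558 J
In cal: 749.558 / 4.184 = 179.149 cal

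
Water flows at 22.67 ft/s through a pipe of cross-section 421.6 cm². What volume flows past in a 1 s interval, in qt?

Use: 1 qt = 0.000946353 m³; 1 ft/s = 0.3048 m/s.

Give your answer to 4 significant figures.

22.67 ft/s × 0.3048 = 6.90982 m/s
421.6 cm² × 0.0001 = 0.04216 m²
V = v × A × t = 6.90982 m/s × 0.04216 m² × 1 s = 0.291318 m³
0.291318 m³ ÷ (0.000946353 m³/qt) = 307.832 qt

307.8 qt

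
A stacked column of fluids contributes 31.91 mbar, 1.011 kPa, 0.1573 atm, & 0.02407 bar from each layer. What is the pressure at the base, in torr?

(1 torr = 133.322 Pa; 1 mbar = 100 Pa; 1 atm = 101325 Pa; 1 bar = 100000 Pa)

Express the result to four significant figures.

31.91 mbar × 100 → 3191 Pa
1.011 kPa × 1000 → 1011 Pa
0.1573 atm × 101325 → 15938.4 Pa
0.02407 bar × 100000 → 2407 Pa
Combined: 3191 + 1011 + 15938.4 + 2407 = 22547.4 Pa
In torr: 22547.4 / 133.322 = 169.12 torr

169.1 torr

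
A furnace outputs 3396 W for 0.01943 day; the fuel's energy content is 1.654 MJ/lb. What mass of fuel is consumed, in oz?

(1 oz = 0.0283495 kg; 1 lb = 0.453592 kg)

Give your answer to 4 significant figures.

55.15 oz

0.01943 day → 1678.75 s
E = P × t = 3396 × 1678.75 = 5.70104×10⁶ J
1.654 MJ/lb → 3.64645×10⁶ J/kg
m = E / e_s = 5.70104×10⁶ / 3.64645×10⁶ = 1.56345 kg
In oz: 1.56345 / 0.0283495 = 55.1491 oz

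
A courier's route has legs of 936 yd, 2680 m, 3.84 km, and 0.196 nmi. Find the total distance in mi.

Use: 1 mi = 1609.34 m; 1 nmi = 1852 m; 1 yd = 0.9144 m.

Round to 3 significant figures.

4.81 mi

936 yd × 0.9144 → 855.878 m
2680 m (already m)
3.84 km × 1000 → 3840 m
0.196 nmi × 1852 → 362.992 m
Total: 855.878 + 2680 + 3840 + 362.992 = 7738.87 m
In mi: 7738.87 / 1609.34 = 4.80872 mi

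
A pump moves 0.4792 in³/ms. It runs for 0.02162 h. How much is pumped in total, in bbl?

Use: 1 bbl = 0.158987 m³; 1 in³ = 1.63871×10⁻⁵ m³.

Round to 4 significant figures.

0.4792 in³/ms → 0.0078527 m³/s
0.02162 h → 77.832 s
V = Q × t = 0.0078527 × 77.832 = 0.611191 m³
In bbl: 0.611191 / 0.158987 = 3.84428 bbl

3.844 bbl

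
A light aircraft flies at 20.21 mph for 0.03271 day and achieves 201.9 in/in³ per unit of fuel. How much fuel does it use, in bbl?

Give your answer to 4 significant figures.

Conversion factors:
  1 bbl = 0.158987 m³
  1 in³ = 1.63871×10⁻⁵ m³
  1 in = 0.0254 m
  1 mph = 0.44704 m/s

0.5132 bbl

20.21 mph → 9.03468 m/s
0.03271 day → 2826.14 s
d = v × t = 9.03468 × 2826.14 = 25533.3 m
201.9 in/in³ → 312945 m/m³
V = d / (distance per unit fuel) = 25533.3 / 312945 = 0.0815904 m³
In bbl: 0.0815904 / 0.158987 = 0.513189 bbl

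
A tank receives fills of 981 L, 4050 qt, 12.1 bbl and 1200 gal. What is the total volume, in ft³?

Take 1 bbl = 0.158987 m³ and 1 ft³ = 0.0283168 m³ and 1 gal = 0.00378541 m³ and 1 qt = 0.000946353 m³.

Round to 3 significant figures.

398 ft³

981 L × 0.001 = 0.981 m³
4050 qt × 0.000946353 = 3.83273 m³
12.1 bbl × 0.158987 = 1.92374 m³
1200 gal × 0.00378541 = 4.54249 m³
Total: 0.981 + 3.83273 + 1.92374 + 4.54249 = 11.28 m³
In ft³: 11.28 / 0.0283168 = 398.35 ft³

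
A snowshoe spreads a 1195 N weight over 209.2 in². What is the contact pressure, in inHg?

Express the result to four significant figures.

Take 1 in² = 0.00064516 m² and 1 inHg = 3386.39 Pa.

209.2 in² × 0.00064516 → 0.134967 m²
P = F / A = 1195 N / 0.134967 m² = 8854.02 Pa
8854.02 Pa ÷ (3386.39 Pa/inHg) = 2.61459 inHg

2.615 inHg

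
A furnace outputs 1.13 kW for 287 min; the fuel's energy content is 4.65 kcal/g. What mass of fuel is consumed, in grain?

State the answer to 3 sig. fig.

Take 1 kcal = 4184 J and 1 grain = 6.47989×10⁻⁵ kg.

1.54×10⁴ grain

1.13 kW → 1130 W
287 min → 17220 s
E = P × t = 1130 × 17220 = 1.94586×10⁷ J
4.65 kcal/g → 1.94556×10⁷ J/kg
m = E / e_s = 1.94586×10⁷ / 1.94556×10⁷ = 1.00015 kg
In grain: 1.00015 / 6.47989×10⁻⁵ = 15434.7 grain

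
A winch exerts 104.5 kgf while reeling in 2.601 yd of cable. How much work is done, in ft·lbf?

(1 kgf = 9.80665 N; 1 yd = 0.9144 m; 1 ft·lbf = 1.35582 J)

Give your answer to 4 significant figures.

104.5 kgf × 9.80665 = 1024.79 N
2.601 yd × 0.9144 = 2.37835 m
W = F × d = 1024.79 N × 2.37835 m = 2437.31 J
2437.31 J ÷ (1.35582 J/ft·lbf) = 1797.66 ft·lbf

1798 ft·lbf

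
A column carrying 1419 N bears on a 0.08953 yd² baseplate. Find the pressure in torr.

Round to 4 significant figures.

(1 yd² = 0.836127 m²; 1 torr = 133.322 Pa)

0.08953 yd² × 0.836127 → 0.0748585 m²
P = F / A = 1419 N / 0.0748585 m² = 18955.8 Pa
18955.8 Pa ÷ (133.322 Pa/torr) = 142.181 torr

142.2 torr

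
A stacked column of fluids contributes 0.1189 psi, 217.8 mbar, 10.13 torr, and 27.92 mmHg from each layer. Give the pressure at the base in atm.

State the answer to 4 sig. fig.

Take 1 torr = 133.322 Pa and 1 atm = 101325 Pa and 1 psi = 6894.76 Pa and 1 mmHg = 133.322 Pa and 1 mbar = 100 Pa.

0.2731 atm

0.1189 psi × 6894.76 → 819.787 Pa
217.8 mbar × 100 → 21780 Pa
10.13 torr × 133.322 → 1350.55 Pa
27.92 mmHg × 133.322 → 3722.35 Pa
Sum: 819.787 + 21780 + 1350.55 + 3722.35 = 27672.7 Pa
In atm: 27672.7 / 101325 = 0.273108 atm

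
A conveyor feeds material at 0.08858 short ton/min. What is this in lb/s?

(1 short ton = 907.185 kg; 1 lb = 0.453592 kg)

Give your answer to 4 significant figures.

2.953 lb/s

0.08858 short ton/min × 907.185 kg/short ton ÷ 60 s/min = 1.33931 kg/s
1.33931 kg/s ÷ 0.453592 kg/lb = 2.95268 lb/s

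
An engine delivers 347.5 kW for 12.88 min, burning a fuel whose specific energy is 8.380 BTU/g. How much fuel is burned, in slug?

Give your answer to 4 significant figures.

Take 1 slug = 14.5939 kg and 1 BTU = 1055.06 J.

347.5 kW → 347500 W
12.88 min → 772.8 s
E = P × t = 347500 × 772.8 = 2.68548×10⁸ J
8.380 BTU/g → 8.8414×10⁶ J/kg
m = E / e_s = 2.68548×10⁸ / 8.8414×10⁶ = 30.3739 kg
In slug: 30.3739 / 14.5939 = 2.08127 slug

2.081 slug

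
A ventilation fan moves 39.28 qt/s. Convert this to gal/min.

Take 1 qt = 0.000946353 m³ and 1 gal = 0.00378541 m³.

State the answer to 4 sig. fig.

39.28 qt/s × 0.000946353 m³/qt = 0.0371727 m³/s
0.0371727 m³/s ÷ 0.00378541 m³/gal × 60 s/min = 589.2 gal/min

589.2 gal/min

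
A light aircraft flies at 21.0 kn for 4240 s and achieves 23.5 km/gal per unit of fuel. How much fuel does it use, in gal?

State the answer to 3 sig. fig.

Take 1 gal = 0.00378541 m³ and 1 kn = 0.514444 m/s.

21.0 kn → 10.8033 m/s
d = v × t = 10.8033 × 4240 = 45806 m
23.5 km/gal → 6.20805×10⁶ m/m³
V = d / (distance per unit fuel) = 45806 / 6.20805×10⁶ = 0.00737848 m³
In gal: 0.00737848 / 0.00378541 = 1.94919 gal

1.95 gal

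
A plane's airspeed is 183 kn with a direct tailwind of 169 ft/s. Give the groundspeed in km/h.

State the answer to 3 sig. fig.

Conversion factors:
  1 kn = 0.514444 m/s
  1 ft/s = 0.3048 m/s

183 kn × 0.514444 = 94.1433 m/s
169 ft/s × 0.3048 = 51.5112 m/s
Combined: 94.1433 + 51.5112 = 145.654 m/s
In km/h: 145.654 / (1/3.6) = 524.354 km/h

524 km/h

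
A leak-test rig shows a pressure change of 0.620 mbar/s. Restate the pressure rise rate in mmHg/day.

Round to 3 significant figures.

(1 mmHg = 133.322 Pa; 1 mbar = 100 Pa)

4.02×10⁴ mmHg/day

0.620 mbar/s × 100 Pa/mbar = 62 Pa/s
62 Pa/s ÷ 133.322 Pa/mmHg × 86400 s/day = 40179.4 mmHg/day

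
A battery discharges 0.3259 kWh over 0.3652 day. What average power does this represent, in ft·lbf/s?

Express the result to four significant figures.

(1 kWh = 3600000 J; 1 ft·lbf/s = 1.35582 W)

0.3259 kWh × 3600000 → 1.17324×10⁶ J
0.3652 day × 86400 → 31553.3 s
P = E / t = 1.17324×10⁶ J / 31553.3 s = 37.1828 W
37.1828 W ÷ (1.35582 W/ft·lbf/s) = 27.4246 ft·lbf/s

27.42 ft·lbf/s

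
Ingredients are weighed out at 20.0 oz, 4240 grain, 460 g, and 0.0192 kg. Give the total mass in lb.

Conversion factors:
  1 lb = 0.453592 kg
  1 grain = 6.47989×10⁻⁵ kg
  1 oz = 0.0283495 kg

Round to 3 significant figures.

2.91 lb

20.0 oz × 0.0283495 = 0.56699 kg
4240 grain × 6.47989×10⁻⁵ = 0.274747 kg
460 g × 0.001 = 0.46 kg
0.0192 kg (already kg)
Sum: 0.56699 + 0.274747 + 0.46 + 0.0192 = 1.32094 kg
In lb: 1.32094 / 0.453592 = 2.91218 lb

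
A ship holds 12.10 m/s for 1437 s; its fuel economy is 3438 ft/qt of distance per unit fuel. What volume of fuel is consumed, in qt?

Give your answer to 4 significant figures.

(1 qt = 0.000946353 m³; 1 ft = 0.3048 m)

d = v × t = 12.1 × 1437 = 17387.7 m
3438 ft/qt → 1.10731×10⁶ m/m³
V = d / (distance per unit fuel) = 17387.7 / 1.10731×10⁶ = 0.0157026 m³
In qt: 0.0157026 / 0.000946353 = 16.5928 qt

16.59 qt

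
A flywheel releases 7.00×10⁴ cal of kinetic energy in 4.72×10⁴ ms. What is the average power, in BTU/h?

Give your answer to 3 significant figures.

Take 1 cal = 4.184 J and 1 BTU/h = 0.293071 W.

2.12×10⁴ BTU/h

7.00×10⁴ cal × 4.184 = 292880 J
4.72×10⁴ ms × 0.001 = 47.2 s
P = E / t = 292880 J / 47.2 s = 6205.08 W
6205.08 W ÷ (0.293071 W/BTU/h) = 21172.6 BTU/h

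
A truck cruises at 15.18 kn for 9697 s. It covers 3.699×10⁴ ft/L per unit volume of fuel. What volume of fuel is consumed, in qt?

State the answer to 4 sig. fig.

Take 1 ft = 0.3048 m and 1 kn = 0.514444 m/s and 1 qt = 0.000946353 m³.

7.097 qt

15.18 kn → 7.80926 m/s
d = v × t = 7.80926 × 9697 = 75726.4 m
3.699×10⁴ ft/L → 1.12746×10⁷ m/m³
V = d / (distance per unit fuel) = 75726.4 / 1.12746×10⁷ = 0.00671655 m³
In qt: 0.00671655 / 0.000946353 = 7.0973 qt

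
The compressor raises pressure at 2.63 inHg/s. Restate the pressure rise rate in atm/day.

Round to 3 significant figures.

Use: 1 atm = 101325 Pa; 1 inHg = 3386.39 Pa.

7590 atm/day

2.63 inHg/s × 3386.39 Pa/inHg = 8906.21 Pa/s
8906.21 Pa/s ÷ 101325 Pa/atm × 86400 s/day = 7594.34 atm/day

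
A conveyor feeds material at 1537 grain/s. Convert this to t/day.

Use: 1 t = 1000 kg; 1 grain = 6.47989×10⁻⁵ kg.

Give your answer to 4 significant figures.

8.605 t/day

1537 grain/s × 6.47989×10⁻⁵ kg/grain = 0.0995959 kg/s
0.0995959 kg/s ÷ 1000 kg/t × 86400 s/day = 8.60509 t/day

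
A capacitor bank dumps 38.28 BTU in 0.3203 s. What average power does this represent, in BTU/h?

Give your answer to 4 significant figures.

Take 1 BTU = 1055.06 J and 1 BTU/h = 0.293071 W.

38.28 BTU × 1055.06 = 40387.7 J
P = E / t = 40387.7 J / 0.3203 s = 126093 W
126093 W ÷ (0.293071 W/BTU/h) = 430247 BTU/h

4.302×10⁵ BTU/h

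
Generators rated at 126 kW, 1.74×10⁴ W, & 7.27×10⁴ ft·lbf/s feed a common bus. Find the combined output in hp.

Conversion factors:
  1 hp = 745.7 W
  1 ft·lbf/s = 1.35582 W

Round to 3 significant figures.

126 kW × 1000 → 126000 W
1.74×10⁴ W (already W)
7.27×10⁴ ft·lbf/s × 1.35582 → 98568.1 W
Combined: 126000 + 17400 + 98568.1 = 241968 W
In hp: 241968 / 745.7 = 324.484 hp

324 hp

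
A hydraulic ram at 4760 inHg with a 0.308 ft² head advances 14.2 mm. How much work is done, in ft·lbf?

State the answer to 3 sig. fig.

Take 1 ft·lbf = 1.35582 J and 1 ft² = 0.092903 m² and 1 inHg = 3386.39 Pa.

4830 ft·lbf

4760 inHg → 1.61192×10⁷ Pa
0.308 ft² → 0.0286141 m²
F = P × A = 1.61192×10⁷ × 0.0286141 = 461236 N
14.2 mm → 0.0142 m
W = F × d = 461236 × 0.0142 = 6549.55 J
In ft·lbf: 6549.55 / 1.35582 = 4830.69 ft·lbf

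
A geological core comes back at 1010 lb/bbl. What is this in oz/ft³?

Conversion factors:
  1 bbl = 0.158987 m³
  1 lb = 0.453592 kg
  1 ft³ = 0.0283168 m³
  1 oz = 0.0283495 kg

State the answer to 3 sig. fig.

1010 lb/bbl × 0.453592 kg/lb ÷ 0.158987 m³/bbl = 2881.54 kg/m³
2881.54 kg/m³ ÷ 0.0283495 kg/oz × 0.0283168 m³/ft³ = 2878.22 oz/ft³

2880 oz/ft³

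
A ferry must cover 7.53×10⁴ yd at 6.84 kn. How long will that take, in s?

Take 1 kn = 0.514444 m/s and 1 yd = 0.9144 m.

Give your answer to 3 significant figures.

1.96×10⁴ s

7.53×10⁴ yd × 0.9144 = 68854.3 m
6.84 kn × 0.514444 = 3.5188 m/s
t = d / v = 68854.3 m / 3.5188 m/s = 19567.6 s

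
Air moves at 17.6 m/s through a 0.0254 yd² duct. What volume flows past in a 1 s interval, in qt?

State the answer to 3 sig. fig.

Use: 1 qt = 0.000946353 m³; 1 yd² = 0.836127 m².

0.0254 yd² × 0.836127 → 0.0212376 m²
V = v × A × t = 17.6 m/s × 0.0212376 m² × 1 s = 0.373782 m³
0.373782 m³ ÷ (0.000946353 m³/qt) = 394.971 qt

395 qt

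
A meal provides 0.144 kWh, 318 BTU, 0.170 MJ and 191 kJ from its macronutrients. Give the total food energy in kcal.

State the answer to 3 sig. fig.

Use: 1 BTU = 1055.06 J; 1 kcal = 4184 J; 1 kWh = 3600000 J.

290 kcal

0.144 kWh × 3600000 = 518400 J
318 BTU × 1055.06 = 335509 J
0.170 MJ × 1000000 = 170000 J
191 kJ × 1000 = 191000 J
Sum: 518400 + 335509 + 170000 + 191000 = 1.21491×10⁶ J
In kcal: 1.21491×10⁶ / 4184 = 290.37 kcal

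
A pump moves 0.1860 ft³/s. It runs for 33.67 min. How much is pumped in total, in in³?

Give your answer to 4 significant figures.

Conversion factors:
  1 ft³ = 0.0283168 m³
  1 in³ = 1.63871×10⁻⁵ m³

6.493×10⁵ in³

0.1860 ft³/s → 0.00526692 m³/s
33.67 min → 2020.2 s
V = Q × t = 0.00526692 × 2020.2 = 10.6402 m³
In in³: 10.6402 / 1.63871×10⁻⁵ = 649303 in³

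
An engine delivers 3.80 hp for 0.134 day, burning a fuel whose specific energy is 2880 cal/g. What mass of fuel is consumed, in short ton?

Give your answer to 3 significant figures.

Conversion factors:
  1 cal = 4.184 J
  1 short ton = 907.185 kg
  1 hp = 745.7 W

0.00300 short ton

3.80 hp → 2833.66 W
0.134 day → 11577.6 s
E = P × t = 2833.66 × 11577.6 = 3.2807×10⁷ J
2880 cal/g → 1.20499×10⁷ J/kg
m = E / e_s = 3.2807×10⁷ / 1.20499×10⁷ = 2.7226 kg
In short ton: 2.7226 / 907.185 = 0.00300115 short ton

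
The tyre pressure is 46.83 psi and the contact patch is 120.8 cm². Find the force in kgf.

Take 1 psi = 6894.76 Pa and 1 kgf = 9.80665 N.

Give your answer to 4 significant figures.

397.7 kgf

46.83 psi × 6894.76 = 322882 Pa
120.8 cm² × 0.0001 = 0.01208 m²
F = P × A = 322882 Pa × 0.01208 m² = 3900.41 N
3900.41 N ÷ (9.80665 N/kgf) = 397.731 kgf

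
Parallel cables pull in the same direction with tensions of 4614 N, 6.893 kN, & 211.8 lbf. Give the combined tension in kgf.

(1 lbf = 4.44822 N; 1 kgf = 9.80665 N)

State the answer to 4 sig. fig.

4614 N (already N)
6.893 kN × 1000 = 6893 N
211.8 lbf × 4.44822 = 942.133 N
Total: 4614 + 6893 + 942.133 = 12449.1 N
In kgf: 12449.1 / 9.80665 = 1269.45 kgf

1269 kgf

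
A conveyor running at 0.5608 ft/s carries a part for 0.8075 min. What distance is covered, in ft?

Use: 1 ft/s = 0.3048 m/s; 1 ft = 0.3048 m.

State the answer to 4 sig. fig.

0.5608 ft/s × 0.3048 → 0.170932 m/s
0.8075 min × 60 → 48.45 s
d = v × t = 0.170932 m/s × 48.45 s = 8.28166 m
8.28166 m ÷ (0.3048 m/ft) = 27.1708 ft

27.17 ft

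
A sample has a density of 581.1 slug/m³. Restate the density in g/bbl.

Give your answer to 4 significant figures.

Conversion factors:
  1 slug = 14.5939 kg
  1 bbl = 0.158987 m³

581.1 slug/m³ × 14.5939 kg/slug = 8480.52 kg/m³
8480.52 kg/m³ ÷ 0.001 kg/g × 0.158987 m³/bbl = 1.34829×10⁶ g/bbl

1.348×10⁶ g/bbl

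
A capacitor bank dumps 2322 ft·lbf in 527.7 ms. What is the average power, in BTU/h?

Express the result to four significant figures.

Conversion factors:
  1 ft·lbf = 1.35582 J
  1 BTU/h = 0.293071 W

2322 ft·lbf × 1.35582 = 3148.21 J
527.7 ms × 0.001 = 0.5277 s
P = E / t = 3148.21 J / 0.5277 s = 5965.91 W
5965.91 W ÷ (0.293071 W/BTU/h) = 20356.5 BTU/h

2.036×10⁴ BTU/h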